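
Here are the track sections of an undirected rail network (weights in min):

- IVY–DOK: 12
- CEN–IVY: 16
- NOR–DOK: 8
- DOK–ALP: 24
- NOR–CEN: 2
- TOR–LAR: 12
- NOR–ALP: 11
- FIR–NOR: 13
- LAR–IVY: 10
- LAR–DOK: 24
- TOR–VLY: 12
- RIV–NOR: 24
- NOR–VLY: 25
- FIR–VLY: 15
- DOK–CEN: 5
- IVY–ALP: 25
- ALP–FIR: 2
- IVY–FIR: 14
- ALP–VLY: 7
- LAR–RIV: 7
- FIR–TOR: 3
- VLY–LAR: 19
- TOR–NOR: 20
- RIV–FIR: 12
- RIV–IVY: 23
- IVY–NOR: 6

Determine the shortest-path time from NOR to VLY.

Candidate routes:
NOR → VLY: 25 = 25
NOR → ALP → VLY: 11+7 = 18
NOR → FIR → ALP → VLY: 13+2+7 = 22
Cheapest is NOR → ALP → VLY at 18 min.

18 min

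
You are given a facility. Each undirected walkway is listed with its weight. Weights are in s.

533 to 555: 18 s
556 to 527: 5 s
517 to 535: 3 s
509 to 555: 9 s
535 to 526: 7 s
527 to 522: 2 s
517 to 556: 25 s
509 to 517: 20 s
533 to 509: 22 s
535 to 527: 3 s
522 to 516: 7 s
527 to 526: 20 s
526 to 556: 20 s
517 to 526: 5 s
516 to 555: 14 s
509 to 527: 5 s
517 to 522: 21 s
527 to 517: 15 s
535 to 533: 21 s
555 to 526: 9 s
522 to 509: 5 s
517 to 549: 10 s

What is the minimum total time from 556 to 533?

29 s

Running Dijkstra from 556:
556: 0
527: 5  (via 556)
522: 7  (via 527)
535: 8  (via 527)
509: 10  (via 527)
517: 11  (via 535)
516: 14  (via 522)
526: 15  (via 535)
555: 19  (via 509)
549: 21  (via 517)
533: 29  (via 535)
Shortest route: 556 → 527 → 535 → 533 = 29 s.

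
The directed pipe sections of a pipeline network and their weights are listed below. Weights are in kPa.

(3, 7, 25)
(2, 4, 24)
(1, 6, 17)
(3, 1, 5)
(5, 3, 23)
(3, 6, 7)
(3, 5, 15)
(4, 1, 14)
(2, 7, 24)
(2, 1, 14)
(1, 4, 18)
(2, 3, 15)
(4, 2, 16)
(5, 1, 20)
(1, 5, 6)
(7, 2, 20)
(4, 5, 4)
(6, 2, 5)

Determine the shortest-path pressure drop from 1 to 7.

46 kPa

Shortest distances from 1:
1: 0
5: 6  (via 1)
6: 17  (via 1)
4: 18  (via 1)
2: 22  (via 6)
3: 29  (via 5)
7: 46  (via 2)
Shortest route: 1 → 6 → 2 → 7 = 46 kPa.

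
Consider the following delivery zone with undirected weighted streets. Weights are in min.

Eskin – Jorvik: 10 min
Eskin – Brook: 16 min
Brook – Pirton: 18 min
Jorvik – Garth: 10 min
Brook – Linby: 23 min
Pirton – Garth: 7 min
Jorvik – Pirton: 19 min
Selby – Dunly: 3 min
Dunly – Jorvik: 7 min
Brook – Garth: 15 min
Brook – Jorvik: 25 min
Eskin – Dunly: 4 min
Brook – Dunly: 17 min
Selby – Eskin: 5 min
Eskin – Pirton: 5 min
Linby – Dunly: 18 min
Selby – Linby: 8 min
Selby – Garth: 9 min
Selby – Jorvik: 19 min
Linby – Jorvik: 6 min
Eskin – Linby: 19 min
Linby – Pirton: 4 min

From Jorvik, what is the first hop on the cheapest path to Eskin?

Eskin

Compare a few routes:
Jorvik–Dunly–Selby–Eskin: 7+3+5 = 15
Jorvik–Eskin: 10 = 10
Jorvik–Dunly–Eskin: 7+4 = 11
Jorvik–Linby–Pirton–Eskin: 6+4+5 = 15
The minimum is 10 min via Jorvik–Eskin.
So from Jorvik the first move is to Eskin.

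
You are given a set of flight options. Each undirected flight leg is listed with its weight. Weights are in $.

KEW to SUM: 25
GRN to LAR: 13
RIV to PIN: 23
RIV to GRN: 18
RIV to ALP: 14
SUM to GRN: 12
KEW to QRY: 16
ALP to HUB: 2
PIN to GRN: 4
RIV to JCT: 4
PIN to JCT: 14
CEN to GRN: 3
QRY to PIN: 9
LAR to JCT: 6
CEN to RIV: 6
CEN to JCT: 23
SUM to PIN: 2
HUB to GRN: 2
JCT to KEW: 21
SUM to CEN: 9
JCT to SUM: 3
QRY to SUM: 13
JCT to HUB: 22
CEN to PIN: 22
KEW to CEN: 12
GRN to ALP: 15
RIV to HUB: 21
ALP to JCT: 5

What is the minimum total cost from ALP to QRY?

$17

Compare a few routes:
ALP - JCT - SUM - QRY: 5+3+13 = 21
ALP - JCT - SUM - PIN - QRY: 5+3+2+9 = 19
ALP - HUB - GRN - PIN - QRY: 2+2+4+9 = 17
The minimum is $17 via ALP - HUB - GRN - PIN - QRY.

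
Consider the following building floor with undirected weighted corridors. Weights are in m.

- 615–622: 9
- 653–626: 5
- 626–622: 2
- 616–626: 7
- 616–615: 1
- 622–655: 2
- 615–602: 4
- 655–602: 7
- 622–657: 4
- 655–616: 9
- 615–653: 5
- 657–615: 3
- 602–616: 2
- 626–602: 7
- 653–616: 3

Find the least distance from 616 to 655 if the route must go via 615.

Best 616 to 615: 616–615 costing 1
Shortest 615→655: 615–657–622–655 = 9
Total via 615: 1 + 9 = 10 m.

10 m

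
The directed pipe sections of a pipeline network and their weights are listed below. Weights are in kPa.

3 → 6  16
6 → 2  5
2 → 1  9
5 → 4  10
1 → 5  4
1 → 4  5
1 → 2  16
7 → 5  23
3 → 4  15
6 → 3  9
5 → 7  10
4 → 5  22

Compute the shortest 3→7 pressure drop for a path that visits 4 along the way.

47 kPa

Shortest 3→4: 3 → 4 = 15
Best 4 to 7: 4 → 5 → 7 costing 32
Total via 4: 15 + 32 = 47 kPa.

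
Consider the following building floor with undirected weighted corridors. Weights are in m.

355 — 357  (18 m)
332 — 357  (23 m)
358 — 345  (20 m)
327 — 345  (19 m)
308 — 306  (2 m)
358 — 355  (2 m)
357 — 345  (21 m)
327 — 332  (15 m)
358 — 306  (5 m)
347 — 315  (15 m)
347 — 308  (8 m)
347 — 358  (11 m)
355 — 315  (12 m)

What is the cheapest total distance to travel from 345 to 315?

Shortest distances from 345:
345: 0
327: 19  (via 345)
358: 20  (via 345)
357: 21  (via 345)
355: 22  (via 358)
306: 25  (via 358)
308: 27  (via 306)
347: 31  (via 358)
315: 34  (via 355)
Shortest route: 345–358–355–315 = 34 m.

34 m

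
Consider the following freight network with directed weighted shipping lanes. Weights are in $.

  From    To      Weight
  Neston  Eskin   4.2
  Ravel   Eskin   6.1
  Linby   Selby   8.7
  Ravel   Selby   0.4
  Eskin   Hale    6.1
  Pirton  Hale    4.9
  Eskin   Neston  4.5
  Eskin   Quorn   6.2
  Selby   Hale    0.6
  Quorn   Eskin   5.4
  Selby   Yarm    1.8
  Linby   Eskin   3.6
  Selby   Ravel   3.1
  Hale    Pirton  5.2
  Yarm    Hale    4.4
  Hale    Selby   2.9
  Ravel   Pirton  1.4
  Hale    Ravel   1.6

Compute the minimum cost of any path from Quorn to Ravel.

$13.1

Settle nodes by increasing distance from Quorn:
Quorn: 0
Eskin: 5.4  (via Quorn)
Neston: 9.9  (via Eskin)
Hale: 11.5  (via Eskin)
Ravel: 13.1  (via Hale)
Shortest route: Quorn → Eskin → Hale → Ravel = $13.1.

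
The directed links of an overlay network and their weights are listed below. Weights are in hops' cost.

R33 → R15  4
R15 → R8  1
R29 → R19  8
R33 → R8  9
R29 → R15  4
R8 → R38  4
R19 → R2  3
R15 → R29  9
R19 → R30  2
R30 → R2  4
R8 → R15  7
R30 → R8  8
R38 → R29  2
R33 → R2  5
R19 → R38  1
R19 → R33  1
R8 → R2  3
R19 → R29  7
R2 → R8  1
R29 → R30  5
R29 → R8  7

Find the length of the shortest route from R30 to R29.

Shortest distances from R30:
R30: 0
R2: 4  (via R30)
R8: 5  (via R2)
R38: 9  (via R8)
R29: 11  (via R38)
Shortest route: R30–R2–R8–R38–R29 = 11 hops' cost.

11 hops' cost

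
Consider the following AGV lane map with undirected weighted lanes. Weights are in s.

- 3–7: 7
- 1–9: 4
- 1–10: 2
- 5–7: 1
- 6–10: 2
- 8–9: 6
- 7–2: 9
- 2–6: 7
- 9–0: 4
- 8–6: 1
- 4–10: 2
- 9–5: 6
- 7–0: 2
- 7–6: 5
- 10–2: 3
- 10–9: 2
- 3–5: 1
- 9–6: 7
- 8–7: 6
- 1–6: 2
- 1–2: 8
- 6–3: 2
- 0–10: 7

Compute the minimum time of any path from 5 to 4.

Candidate routes:
5 → 7 → 6 → 10 → 4: 1+5+2+2 = 10
5 → 9 → 10 → 4: 6+2+2 = 10
5 → 3 → 6 → 1 → 10 → 4: 1+2+2+2+2 = 9
5 → 3 → 6 → 10 → 4: 1+2+2+2 = 7
Cheapest is 5 → 3 → 6 → 10 → 4 at 7 s.

7 s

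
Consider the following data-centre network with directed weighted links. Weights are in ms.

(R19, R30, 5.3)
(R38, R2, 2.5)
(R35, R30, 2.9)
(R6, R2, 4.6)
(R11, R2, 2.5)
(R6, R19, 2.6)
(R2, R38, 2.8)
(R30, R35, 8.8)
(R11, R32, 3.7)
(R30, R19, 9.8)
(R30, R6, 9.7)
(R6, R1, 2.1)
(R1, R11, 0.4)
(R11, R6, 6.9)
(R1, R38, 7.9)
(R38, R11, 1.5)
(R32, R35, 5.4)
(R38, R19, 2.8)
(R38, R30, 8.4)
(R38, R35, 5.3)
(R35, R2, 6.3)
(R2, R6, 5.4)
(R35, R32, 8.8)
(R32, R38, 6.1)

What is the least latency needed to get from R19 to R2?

Running Dijkstra from R19:
R19: 0
R30: 5.3  (via R19)
R35: 14.1  (via R30)
R6: 15  (via R30)
R1: 17.1  (via R6)
R11: 17.5  (via R1)
R2: 19.6  (via R6)
Shortest route: R19 → R30 → R6 → R2 = 19.6 ms.

19.6 ms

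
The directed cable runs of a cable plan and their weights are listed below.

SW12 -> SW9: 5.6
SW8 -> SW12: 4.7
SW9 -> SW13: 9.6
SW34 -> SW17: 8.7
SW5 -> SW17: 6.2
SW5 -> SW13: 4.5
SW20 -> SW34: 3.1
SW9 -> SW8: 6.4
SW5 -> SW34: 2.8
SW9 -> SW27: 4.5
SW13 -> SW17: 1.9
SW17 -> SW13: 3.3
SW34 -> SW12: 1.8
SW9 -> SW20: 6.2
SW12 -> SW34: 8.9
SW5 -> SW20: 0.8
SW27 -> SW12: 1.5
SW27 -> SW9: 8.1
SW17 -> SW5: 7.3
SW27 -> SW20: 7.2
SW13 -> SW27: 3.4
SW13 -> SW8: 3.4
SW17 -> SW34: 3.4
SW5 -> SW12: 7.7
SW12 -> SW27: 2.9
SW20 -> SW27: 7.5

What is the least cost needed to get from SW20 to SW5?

19.1

Candidate routes:
SW20 → SW34 → SW12 → SW9 → SW13 → SW17 → SW5: 3.1+1.8+5.6+9.6+1.9+7.3 = 29.3
SW20 → SW34 → SW17 → SW5: 3.1+8.7+7.3 = 19.1
Cheapest is SW20 → SW34 → SW17 → SW5 at 19.1.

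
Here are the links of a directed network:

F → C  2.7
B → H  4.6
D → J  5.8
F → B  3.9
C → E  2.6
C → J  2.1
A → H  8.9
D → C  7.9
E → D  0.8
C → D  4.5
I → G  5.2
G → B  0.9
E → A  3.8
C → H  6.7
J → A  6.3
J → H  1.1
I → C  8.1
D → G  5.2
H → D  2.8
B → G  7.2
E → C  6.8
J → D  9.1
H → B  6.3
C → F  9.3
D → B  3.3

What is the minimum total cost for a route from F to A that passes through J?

11.1

Best F to J: F → C → J costing 4.8
Shortest J→A: J → A = 6.3
Total via J: 4.8 + 6.3 = 11.1.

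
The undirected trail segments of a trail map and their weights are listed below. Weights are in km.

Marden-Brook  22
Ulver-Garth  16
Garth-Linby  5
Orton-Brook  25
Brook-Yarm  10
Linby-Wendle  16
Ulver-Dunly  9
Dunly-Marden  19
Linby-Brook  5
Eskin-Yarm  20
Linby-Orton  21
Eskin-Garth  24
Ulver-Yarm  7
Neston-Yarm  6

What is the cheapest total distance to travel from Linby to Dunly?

Settle nodes by increasing distance from Linby:
Linby: 0
Garth: 5  (via Linby)
Brook: 5  (via Linby)
Yarm: 15  (via Brook)
Wendle: 16  (via Linby)
Ulver: 21  (via Garth)
Orton: 21  (via Linby)
Neston: 21  (via Yarm)
Marden: 27  (via Brook)
Eskin: 29  (via Garth)
Dunly: 30  (via Ulver)
Shortest route: Linby–Garth–Ulver–Dunly = 30 km.

30 km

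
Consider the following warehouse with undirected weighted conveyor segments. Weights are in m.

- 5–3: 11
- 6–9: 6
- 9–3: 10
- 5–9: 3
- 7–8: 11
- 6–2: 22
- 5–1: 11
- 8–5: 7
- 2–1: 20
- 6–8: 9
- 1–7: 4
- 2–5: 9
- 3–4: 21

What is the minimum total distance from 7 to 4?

47 m

Compare a few routes:
7 - 1 - 5 - 9 - 3 - 4: 4+11+3+10+21 = 49
7 - 1 - 5 - 3 - 4: 4+11+11+21 = 47
7 - 8 - 5 - 3 - 4: 11+7+11+21 = 50
Cheapest is 7 - 1 - 5 - 3 - 4 at 47 m.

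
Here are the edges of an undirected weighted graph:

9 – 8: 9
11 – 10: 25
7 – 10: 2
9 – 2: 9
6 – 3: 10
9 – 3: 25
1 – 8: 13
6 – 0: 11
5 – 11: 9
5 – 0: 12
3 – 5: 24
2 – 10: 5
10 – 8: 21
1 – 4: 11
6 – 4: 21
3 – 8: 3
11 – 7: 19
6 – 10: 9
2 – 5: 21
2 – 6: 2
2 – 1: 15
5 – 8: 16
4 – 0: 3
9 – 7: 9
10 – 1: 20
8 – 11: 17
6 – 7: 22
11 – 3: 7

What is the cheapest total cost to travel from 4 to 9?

25

Running Dijkstra from 4:
4: 0
0: 3  (via 4)
1: 11  (via 4)
6: 14  (via 0)
5: 15  (via 0)
2: 16  (via 6)
10: 21  (via 2)
7: 23  (via 10)
3: 24  (via 6)
8: 24  (via 1)
11: 24  (via 5)
9: 25  (via 2)
Shortest route: 4–0–6–2–9 = 25.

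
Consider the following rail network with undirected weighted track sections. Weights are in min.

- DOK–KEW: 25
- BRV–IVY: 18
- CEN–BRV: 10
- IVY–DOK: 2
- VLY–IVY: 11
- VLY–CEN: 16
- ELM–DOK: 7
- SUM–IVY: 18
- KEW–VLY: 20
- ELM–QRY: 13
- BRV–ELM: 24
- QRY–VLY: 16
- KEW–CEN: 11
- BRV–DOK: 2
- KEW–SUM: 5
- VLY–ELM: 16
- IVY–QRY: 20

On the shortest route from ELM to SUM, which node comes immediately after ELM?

Enumerating some paths:
ELM–DOK–BRV–CEN–KEW–SUM: 7+2+10+11+5 = 35
ELM–DOK–IVY–SUM: 7+2+18 = 27
ELM–DOK–KEW–SUM: 7+25+5 = 37
Cheapest is ELM–DOK–IVY–SUM at 27 min.
So from ELM the first move is to DOK.

DOK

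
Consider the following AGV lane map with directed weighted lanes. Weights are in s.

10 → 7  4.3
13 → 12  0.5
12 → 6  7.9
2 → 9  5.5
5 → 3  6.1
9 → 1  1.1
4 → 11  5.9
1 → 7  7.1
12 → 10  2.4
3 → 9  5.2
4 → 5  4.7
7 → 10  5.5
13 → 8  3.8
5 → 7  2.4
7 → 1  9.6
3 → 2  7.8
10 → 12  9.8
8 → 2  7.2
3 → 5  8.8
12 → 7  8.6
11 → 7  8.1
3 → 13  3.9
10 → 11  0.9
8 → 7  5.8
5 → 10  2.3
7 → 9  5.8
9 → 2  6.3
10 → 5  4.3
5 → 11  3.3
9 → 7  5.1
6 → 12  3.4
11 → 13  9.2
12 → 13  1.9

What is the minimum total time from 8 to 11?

Enumerating some paths:
8 - 7 - 10 - 5 - 11: 5.8+5.5+4.3+3.3 = 18.9
8 - 7 - 10 - 11: 5.8+5.5+0.9 = 12.2
8 - 2 - 9 - 1 - 7 - 10 - 11: 7.2+5.5+1.1+7.1+5.5+0.9 = 27.3
8 - 2 - 9 - 7 - 10 - 11: 7.2+5.5+5.1+5.5+0.9 = 24.2
Cheapest is 8 - 7 - 10 - 11 at 12.2 s.

12.2 s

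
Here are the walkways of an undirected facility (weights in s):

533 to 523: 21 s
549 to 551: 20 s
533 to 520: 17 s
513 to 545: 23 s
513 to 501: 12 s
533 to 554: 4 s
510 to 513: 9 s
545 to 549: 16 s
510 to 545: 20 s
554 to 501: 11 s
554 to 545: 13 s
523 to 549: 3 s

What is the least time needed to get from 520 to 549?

41 s

Settle nodes by increasing distance from 520:
520: 0
533: 17  (via 520)
554: 21  (via 533)
501: 32  (via 554)
545: 34  (via 554)
523: 38  (via 533)
549: 41  (via 523)
Shortest route: 520–533–523–549 = 41 s.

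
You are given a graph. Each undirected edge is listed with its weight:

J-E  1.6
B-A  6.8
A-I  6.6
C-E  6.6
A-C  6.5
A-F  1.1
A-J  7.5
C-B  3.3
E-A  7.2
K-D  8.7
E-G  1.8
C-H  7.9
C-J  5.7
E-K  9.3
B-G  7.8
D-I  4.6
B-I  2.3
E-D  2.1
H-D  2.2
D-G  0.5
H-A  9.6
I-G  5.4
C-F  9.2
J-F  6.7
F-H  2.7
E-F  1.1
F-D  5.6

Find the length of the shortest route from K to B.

Compare a few routes:
K - D - G - I - B: 8.7+0.5+5.4+2.3 = 16.9
K - D - I - B: 8.7+4.6+2.3 = 15.6
The minimum is 15.6 via K - D - I - B.

15.6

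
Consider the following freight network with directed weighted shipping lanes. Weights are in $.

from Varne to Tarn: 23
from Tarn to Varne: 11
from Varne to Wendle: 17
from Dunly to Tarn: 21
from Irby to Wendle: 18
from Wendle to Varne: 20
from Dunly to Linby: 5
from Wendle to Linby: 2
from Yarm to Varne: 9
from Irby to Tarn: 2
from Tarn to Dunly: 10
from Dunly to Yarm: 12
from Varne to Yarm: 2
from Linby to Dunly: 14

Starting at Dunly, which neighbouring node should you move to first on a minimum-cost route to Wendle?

Compare a few routes:
Dunly - Yarm - Varne - Wendle: 12+9+17 = 38
Dunly - Tarn - Varne - Wendle: 21+11+17 = 49
The minimum is $38 via Dunly - Yarm - Varne - Wendle.
So from Dunly the first move is to Yarm.

Yarm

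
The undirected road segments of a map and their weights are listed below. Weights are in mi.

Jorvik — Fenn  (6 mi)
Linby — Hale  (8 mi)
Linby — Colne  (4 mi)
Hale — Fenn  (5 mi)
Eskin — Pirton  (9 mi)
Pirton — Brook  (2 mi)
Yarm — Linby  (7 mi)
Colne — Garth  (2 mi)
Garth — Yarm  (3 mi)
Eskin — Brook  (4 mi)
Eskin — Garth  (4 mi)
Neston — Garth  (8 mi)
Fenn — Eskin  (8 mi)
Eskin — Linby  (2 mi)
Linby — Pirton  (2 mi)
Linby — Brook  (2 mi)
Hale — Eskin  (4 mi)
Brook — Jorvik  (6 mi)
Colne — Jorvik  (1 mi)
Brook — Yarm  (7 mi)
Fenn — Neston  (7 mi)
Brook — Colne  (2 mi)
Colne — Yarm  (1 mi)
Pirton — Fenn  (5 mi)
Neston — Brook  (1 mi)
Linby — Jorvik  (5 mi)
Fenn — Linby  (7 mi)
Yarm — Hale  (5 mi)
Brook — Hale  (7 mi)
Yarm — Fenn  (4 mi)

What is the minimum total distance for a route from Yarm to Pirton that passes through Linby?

Shortest Yarm→Linby: Yarm–Colne–Linby = 5
Shortest Linby→Pirton: Linby–Pirton = 2
Total via Linby: 5 + 2 = 7 mi.

7 mi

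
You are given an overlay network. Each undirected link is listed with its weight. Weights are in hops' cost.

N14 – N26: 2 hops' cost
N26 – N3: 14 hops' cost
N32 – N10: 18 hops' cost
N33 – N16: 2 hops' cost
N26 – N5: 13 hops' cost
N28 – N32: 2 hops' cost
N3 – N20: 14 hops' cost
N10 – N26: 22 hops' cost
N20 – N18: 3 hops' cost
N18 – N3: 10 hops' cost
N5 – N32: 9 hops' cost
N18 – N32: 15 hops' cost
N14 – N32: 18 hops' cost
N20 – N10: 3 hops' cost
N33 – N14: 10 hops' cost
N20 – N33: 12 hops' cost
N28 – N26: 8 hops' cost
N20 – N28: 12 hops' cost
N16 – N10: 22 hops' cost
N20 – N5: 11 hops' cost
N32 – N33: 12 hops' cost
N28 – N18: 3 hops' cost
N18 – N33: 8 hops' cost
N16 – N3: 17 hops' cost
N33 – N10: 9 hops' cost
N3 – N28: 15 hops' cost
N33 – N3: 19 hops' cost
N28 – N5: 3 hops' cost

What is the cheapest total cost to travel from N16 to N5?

16 hops' cost

Enumerating some paths:
N16 → N33 → N20 → N18 → N28 → N5: 2+12+3+3+3 = 23
N16 → N33 → N32 → N28 → N5: 2+12+2+3 = 19
N16 → N33 → N18 → N28 → N5: 2+8+3+3 = 16
N16 → N33 → N32 → N5: 2+12+9 = 23
Cheapest is N16 → N33 → N18 → N28 → N5 at 16 hops' cost.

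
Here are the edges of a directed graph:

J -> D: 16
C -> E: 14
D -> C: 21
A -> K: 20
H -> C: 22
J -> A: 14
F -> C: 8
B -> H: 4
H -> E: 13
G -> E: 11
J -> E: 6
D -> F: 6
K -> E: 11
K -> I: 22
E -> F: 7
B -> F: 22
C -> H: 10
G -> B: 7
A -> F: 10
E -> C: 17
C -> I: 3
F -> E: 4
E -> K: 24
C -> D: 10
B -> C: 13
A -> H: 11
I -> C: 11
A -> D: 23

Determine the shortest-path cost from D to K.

Running Dijkstra from D:
D: 0
F: 6  (via D)
E: 10  (via F)
C: 14  (via F)
I: 17  (via C)
H: 24  (via C)
K: 34  (via E)
Shortest route: D → F → E → K = 34.

34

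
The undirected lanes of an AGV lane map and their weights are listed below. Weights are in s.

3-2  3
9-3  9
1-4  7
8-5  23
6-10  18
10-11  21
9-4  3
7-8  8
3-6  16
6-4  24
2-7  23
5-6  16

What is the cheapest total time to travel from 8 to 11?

Running Dijkstra from 8:
8: 0
7: 8  (via 8)
5: 23  (via 8)
2: 31  (via 7)
3: 34  (via 2)
6: 39  (via 5)
9: 43  (via 3)
4: 46  (via 9)
1: 53  (via 4)
10: 57  (via 6)
11: 78  (via 10)
Shortest route: 8 → 5 → 6 → 10 → 11 = 78 s.

78 s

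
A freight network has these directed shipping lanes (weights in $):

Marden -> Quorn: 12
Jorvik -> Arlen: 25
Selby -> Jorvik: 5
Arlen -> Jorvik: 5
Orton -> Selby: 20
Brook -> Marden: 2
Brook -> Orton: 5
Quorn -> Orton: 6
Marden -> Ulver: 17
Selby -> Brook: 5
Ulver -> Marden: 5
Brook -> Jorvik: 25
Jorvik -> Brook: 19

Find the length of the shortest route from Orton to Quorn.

Settle nodes by increasing distance from Orton:
Orton: 0
Selby: 20  (via Orton)
Brook: 25  (via Selby)
Jorvik: 25  (via Selby)
Marden: 27  (via Brook)
Quorn: 39  (via Marden)
Shortest route: Orton–Selby–Brook–Marden–Quorn = $39.

$39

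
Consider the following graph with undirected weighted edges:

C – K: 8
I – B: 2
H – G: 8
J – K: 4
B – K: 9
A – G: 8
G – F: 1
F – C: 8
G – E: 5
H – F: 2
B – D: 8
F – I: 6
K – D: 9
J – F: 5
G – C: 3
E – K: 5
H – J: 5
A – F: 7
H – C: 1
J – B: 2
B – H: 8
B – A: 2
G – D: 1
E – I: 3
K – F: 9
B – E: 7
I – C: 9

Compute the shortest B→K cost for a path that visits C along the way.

Shortest B→C: B → J → H → C = 8
Shortest C→K: C → K = 8
Total via C: 8 + 8 = 16.

16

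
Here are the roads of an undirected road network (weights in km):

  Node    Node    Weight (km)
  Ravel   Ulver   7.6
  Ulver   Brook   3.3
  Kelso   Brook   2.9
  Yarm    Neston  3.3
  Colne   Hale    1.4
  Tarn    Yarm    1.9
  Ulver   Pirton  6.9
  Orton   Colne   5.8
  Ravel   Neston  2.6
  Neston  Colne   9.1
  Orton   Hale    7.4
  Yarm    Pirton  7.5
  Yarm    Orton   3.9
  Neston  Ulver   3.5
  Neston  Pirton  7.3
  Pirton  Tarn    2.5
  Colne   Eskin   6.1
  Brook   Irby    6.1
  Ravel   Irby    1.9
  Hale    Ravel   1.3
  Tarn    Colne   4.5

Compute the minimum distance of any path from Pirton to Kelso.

Settle nodes by increasing distance from Pirton:
Pirton: 0
Tarn: 2.5  (via Pirton)
Yarm: 4.4  (via Tarn)
Ulver: 6.9  (via Pirton)
Colne: 7  (via Tarn)
Neston: 7.3  (via Pirton)
Orton: 8.3  (via Yarm)
Hale: 8.4  (via Colne)
Ravel: 9.7  (via Hale)
Brook: 10.2  (via Ulver)
Irby: 11.6  (via Ravel)
Eskin: 13.1  (via Colne)
Kelso: 13.1  (via Brook)
Shortest route: Pirton–Ulver–Brook–Kelso = 13.1 km.

13.1 km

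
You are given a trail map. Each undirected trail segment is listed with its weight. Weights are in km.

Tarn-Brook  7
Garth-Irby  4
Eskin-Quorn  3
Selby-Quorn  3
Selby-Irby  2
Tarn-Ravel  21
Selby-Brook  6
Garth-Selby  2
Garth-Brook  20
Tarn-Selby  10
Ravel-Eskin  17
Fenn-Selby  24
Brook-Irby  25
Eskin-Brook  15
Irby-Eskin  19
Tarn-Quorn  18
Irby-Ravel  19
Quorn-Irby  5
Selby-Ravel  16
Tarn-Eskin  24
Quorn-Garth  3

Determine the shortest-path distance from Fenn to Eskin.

30 km

Enumerating some paths:
Fenn–Selby–Irby–Quorn–Eskin: 24+2+5+3 = 34
Fenn–Selby–Quorn–Eskin: 24+3+3 = 30
Fenn–Selby–Garth–Quorn–Eskin: 24+2+3+3 = 32
The minimum is 30 km via Fenn–Selby–Quorn–Eskin.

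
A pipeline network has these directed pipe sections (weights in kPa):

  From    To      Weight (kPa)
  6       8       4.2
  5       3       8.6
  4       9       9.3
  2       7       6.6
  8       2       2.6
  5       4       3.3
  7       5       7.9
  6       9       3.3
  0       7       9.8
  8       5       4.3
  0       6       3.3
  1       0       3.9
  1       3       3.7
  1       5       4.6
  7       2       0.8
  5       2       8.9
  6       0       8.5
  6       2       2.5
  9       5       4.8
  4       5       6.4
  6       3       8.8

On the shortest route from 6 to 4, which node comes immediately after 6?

9

Candidate routes:
6 → 9 → 5 → 4: 3.3+4.8+3.3 = 11.4
6 → 2 → 7 → 5 → 4: 2.5+6.6+7.9+3.3 = 20.3
6 → 8 → 5 → 4: 4.2+4.3+3.3 = 11.8
Cheapest is 6 → 9 → 5 → 4 at 11.4 kPa.
So from 6 the first move is to 9.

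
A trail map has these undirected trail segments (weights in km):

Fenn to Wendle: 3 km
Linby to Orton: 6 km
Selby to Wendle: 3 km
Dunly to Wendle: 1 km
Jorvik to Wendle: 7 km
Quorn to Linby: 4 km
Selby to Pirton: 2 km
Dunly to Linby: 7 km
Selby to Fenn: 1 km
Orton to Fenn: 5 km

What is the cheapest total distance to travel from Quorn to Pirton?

Candidate routes:
Quorn → Linby → Orton → Fenn → Selby → Pirton: 4+6+5+1+2 = 18
Quorn → Linby → Dunly → Wendle → Selby → Pirton: 4+7+1+3+2 = 17
Cheapest is Quorn → Linby → Dunly → Wendle → Selby → Pirton at 17 km.

17 km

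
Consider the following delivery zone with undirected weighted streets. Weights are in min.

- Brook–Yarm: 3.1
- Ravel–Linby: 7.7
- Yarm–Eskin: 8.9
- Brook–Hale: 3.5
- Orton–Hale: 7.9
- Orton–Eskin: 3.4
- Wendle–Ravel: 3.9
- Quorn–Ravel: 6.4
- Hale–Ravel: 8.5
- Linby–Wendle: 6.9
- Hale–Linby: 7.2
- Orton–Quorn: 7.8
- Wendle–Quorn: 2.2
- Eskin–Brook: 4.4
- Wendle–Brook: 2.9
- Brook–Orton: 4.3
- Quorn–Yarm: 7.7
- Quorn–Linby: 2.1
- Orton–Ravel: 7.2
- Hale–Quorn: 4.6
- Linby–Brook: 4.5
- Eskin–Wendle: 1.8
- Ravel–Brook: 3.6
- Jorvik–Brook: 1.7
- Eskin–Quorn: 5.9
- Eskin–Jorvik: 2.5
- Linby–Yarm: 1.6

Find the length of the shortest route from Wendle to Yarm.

Running Dijkstra from Wendle:
Wendle: 0
Eskin: 1.8  (via Wendle)
Quorn: 2.2  (via Wendle)
Brook: 2.9  (via Wendle)
Ravel: 3.9  (via Wendle)
Jorvik: 4.3  (via Eskin)
Linby: 4.3  (via Quorn)
Orton: 5.2  (via Eskin)
Yarm: 5.9  (via Linby)
Shortest route: Wendle–Quorn–Linby–Yarm = 5.9 min.

5.9 min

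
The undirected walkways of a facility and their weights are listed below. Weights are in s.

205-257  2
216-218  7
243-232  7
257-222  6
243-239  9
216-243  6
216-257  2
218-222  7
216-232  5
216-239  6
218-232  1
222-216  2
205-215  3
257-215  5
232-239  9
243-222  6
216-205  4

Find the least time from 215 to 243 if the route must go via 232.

19 s

Best 215 to 232: 215 → 205 → 216 → 232 costing 12
Best 232 to 243: 232 → 243 costing 7
Total via 232: 12 + 7 = 19 s.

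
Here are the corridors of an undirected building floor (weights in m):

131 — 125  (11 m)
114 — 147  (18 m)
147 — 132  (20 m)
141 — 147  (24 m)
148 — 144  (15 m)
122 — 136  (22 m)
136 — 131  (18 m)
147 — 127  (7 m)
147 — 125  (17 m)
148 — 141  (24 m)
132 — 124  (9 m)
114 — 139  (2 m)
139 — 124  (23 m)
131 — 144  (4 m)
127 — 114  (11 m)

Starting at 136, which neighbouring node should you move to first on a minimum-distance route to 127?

131

Enumerating some paths:
136–131–125–147–127: 18+11+17+7 = 53
136–131–125–147–114–127: 18+11+17+18+11 = 75
Cheapest is 136–131–125–147–127 at 53 m.
So from 136 the first move is to 131.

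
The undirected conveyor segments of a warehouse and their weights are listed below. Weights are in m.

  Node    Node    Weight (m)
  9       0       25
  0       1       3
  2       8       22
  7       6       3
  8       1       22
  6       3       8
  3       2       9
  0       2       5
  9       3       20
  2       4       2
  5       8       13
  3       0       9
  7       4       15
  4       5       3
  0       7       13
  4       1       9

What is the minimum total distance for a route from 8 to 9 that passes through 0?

48 m

Best 8 to 0: 8–5–4–2–0 costing 23
Best 0 to 9: 0–9 costing 25
Total via 0: 23 + 25 = 48 m.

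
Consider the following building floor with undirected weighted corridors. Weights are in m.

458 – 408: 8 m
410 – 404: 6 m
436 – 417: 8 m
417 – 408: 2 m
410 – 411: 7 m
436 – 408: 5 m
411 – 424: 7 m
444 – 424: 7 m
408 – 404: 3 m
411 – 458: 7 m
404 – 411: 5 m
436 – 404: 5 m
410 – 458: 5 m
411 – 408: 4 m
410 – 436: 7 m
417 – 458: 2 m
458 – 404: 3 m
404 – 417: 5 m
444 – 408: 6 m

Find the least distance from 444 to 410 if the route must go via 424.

21 m

Shortest 444→424: 444–424 = 7
Shortest 424→410: 424–411–410 = 14
Total via 424: 7 + 14 = 21 m.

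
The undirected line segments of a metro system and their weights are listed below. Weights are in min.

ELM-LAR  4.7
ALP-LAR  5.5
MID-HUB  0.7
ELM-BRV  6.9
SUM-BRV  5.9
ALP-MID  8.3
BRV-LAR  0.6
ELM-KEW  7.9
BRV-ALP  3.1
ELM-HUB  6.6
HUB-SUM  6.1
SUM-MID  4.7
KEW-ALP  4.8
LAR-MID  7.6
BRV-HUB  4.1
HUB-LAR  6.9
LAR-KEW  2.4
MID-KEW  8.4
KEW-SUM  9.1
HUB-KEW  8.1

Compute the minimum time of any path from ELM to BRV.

5.3 min

Running Dijkstra from ELM:
ELM: 0
LAR: 4.7  (via ELM)
BRV: 5.3  (via LAR)
Shortest route: ELM → LAR → BRV = 5.3 min.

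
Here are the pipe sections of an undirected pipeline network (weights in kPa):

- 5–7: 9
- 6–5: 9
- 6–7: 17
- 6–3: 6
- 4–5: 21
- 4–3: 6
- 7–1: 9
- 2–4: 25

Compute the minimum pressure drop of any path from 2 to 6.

37 kPa

Candidate routes:
2 → 4 → 3 → 6: 25+6+6 = 37
2 → 4 → 5 → 6: 25+21+9 = 55
The minimum is 37 kPa via 2 → 4 → 3 → 6.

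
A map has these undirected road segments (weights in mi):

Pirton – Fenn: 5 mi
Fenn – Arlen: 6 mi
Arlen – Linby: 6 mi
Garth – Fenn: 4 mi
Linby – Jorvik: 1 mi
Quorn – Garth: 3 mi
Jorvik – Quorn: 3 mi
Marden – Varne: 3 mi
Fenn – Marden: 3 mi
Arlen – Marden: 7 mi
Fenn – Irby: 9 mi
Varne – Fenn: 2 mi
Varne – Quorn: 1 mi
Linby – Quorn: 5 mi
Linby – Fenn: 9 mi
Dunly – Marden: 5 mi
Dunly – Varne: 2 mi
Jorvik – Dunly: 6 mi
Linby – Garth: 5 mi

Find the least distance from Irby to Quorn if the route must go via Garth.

16 mi

Shortest Irby→Garth: Irby → Fenn → Garth = 13
Best Garth to Quorn: Garth → Quorn costing 3
Total via Garth: 13 + 3 = 16 mi.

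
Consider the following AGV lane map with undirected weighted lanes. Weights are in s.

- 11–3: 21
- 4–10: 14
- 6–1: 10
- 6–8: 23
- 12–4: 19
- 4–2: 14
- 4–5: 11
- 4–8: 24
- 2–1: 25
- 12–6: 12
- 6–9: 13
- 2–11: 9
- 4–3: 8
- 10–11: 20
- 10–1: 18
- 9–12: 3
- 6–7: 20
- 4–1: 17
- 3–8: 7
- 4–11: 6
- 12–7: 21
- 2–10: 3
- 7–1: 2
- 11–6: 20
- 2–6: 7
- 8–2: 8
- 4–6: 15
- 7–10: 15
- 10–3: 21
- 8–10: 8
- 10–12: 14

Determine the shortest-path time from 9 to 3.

Candidate routes:
9 - 12 - 10 - 2 - 8 - 3: 3+14+3+8+7 = 35
9 - 6 - 2 - 8 - 3: 13+7+8+7 = 35
9 - 12 - 10 - 8 - 3: 3+14+8+7 = 32
9 - 12 - 4 - 3: 3+19+8 = 30
Cheapest is 9 - 12 - 4 - 3 at 30 s.

30 s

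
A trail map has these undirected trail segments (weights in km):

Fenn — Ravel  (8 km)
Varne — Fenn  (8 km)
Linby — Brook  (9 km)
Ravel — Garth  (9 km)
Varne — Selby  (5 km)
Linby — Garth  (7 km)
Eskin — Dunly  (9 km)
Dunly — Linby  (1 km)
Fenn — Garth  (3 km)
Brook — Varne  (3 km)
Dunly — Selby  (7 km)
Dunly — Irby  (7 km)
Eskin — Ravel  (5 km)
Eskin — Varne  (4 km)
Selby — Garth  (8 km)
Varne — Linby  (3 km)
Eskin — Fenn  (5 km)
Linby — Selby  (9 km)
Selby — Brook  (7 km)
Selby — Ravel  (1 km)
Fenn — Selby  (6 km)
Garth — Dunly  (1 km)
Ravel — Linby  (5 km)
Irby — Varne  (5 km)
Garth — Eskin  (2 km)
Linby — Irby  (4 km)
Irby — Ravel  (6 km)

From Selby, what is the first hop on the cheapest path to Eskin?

Ravel

Enumerating some paths:
Selby–Varne–Eskin: 5+4 = 9
Selby–Ravel–Eskin: 1+5 = 6
Selby–Dunly–Garth–Eskin: 7+1+2 = 10
Cheapest is Selby–Ravel–Eskin at 6 km.
So from Selby the first move is to Ravel.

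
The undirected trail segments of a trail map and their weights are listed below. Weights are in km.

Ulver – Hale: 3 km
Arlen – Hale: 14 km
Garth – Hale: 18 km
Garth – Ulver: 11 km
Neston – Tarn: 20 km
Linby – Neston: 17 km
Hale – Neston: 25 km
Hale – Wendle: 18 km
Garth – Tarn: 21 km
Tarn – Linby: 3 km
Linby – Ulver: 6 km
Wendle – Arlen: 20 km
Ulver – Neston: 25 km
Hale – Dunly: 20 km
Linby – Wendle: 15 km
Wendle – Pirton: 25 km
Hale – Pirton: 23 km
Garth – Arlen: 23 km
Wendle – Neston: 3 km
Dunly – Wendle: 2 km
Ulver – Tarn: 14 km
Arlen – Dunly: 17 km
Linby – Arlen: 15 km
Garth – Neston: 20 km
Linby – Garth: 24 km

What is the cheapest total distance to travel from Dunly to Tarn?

20 km

Enumerating some paths:
Dunly → Wendle → Neston → Linby → Tarn: 2+3+17+3 = 25
Dunly → Wendle → Linby → Tarn: 2+15+3 = 20
The minimum is 20 km via Dunly → Wendle → Linby → Tarn.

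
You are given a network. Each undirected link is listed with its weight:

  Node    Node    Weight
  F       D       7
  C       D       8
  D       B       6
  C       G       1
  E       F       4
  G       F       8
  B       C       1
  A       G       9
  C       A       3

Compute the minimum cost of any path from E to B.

14

Enumerating some paths:
E - F - D - B: 4+7+6 = 17
E - F - G - A - C - B: 4+8+9+3+1 = 25
E - F - D - C - B: 4+7+8+1 = 20
E - F - G - C - B: 4+8+1+1 = 14
The minimum is 14 via E - F - G - C - B.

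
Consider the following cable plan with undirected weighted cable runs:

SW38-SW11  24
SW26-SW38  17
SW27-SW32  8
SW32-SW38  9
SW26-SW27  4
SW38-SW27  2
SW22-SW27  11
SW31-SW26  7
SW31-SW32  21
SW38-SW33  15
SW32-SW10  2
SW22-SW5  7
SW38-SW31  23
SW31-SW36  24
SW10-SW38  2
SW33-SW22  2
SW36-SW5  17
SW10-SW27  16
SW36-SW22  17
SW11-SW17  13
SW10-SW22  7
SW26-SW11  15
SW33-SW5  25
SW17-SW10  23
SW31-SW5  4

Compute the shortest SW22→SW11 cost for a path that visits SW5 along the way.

33

Best SW22 to SW5: SW22 → SW5 costing 7
Best SW5 to SW11: SW5 → SW31 → SW26 → SW11 costing 26
Total via SW5: 7 + 26 = 33.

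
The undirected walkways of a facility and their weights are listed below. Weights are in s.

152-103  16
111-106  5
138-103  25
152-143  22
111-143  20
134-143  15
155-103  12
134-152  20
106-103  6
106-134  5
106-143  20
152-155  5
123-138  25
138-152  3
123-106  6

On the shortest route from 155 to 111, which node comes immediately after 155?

Enumerating some paths:
155 - 152 - 103 - 106 - 111: 5+16+6+5 = 32
155 - 103 - 106 - 111: 12+6+5 = 23
Cheapest is 155 - 103 - 106 - 111 at 23 s.
So from 155 the first move is to 103.

103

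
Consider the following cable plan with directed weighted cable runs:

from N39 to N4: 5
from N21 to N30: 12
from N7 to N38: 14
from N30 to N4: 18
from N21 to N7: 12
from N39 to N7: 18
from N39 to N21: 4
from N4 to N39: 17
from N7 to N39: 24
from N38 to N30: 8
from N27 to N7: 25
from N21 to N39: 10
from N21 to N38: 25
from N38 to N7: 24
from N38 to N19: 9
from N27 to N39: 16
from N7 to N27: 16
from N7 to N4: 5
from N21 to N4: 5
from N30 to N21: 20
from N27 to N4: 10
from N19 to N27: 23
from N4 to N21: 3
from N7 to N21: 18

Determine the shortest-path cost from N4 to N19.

Shortest distances from N4:
N4: 0
N21: 3  (via N4)
N39: 13  (via N21)
N30: 15  (via N21)
N7: 15  (via N21)
N38: 28  (via N21)
N27: 31  (via N7)
N19: 37  (via N38)
Shortest route: N4–N21–N38–N19 = 37.

37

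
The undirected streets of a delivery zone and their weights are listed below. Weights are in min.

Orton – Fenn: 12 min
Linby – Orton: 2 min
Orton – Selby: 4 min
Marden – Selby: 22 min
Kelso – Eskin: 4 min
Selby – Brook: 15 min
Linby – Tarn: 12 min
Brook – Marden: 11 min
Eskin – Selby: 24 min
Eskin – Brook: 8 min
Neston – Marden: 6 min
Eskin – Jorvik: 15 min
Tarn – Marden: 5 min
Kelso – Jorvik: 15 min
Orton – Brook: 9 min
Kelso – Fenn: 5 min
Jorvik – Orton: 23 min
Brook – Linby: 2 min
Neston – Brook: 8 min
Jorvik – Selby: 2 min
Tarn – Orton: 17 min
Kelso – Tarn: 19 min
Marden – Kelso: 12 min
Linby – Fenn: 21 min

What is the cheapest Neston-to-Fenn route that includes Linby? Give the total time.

Best Neston to Linby: Neston–Brook–Linby costing 10
Shortest Linby→Fenn: Linby–Orton–Fenn = 14
Total via Linby: 10 + 14 = 24 min.

24 min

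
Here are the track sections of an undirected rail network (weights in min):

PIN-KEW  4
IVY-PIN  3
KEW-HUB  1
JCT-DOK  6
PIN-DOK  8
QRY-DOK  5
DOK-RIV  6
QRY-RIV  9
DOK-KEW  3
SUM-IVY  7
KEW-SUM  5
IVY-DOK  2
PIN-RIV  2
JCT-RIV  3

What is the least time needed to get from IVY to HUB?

6 min

Compare a few routes:
IVY → PIN → KEW → HUB: 3+4+1 = 8
IVY → SUM → KEW → HUB: 7+5+1 = 13
IVY → DOK → KEW → HUB: 2+3+1 = 6
The minimum is 6 min via IVY → DOK → KEW → HUB.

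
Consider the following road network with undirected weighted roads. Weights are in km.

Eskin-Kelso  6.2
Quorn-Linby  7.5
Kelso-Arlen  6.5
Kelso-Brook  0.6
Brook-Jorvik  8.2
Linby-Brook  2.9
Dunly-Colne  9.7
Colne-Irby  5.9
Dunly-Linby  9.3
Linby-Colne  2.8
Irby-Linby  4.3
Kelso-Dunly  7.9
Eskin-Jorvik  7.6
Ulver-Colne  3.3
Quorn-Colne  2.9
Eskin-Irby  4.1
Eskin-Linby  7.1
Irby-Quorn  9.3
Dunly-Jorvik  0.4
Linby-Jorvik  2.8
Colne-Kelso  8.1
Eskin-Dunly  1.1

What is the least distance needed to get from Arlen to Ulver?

16.1 km

Compare a few routes:
Arlen–Kelso–Brook–Linby–Colne–Ulver: 6.5+0.6+2.9+2.8+3.3 = 16.1
Arlen–Kelso–Colne–Ulver: 6.5+8.1+3.3 = 17.9
The minimum is 16.1 km via Arlen–Kelso–Brook–Linby–Colne–Ulver.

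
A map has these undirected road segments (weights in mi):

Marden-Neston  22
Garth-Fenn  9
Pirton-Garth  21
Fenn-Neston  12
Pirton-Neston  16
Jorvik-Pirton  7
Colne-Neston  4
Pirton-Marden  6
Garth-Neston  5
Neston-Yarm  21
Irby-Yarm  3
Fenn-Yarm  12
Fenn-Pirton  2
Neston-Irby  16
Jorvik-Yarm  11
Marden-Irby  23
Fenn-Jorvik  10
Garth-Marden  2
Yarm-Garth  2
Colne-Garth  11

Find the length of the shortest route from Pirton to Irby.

Running Dijkstra from Pirton:
Pirton: 0
Fenn: 2  (via Pirton)
Marden: 6  (via Pirton)
Jorvik: 7  (via Pirton)
Garth: 8  (via Marden)
Yarm: 10  (via Garth)
Neston: 13  (via Garth)
Irby: 13  (via Yarm)
Shortest route: Pirton–Marden–Garth–Yarm–Irby = 13 mi.

13 mi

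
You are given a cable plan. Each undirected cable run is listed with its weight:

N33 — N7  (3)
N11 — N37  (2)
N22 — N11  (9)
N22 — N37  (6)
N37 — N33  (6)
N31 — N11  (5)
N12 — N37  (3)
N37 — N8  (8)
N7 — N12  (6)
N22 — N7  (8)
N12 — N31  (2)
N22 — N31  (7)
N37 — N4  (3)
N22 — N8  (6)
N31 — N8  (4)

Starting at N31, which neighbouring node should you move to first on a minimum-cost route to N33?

N12

Enumerating some paths:
N31 → N22 → N7 → N33: 7+8+3 = 18
N31 → N12 → N37 → N33: 2+3+6 = 11
N31 → N11 → N37 → N33: 5+2+6 = 13
Cheapest is N31 → N12 → N37 → N33 at 11.
So from N31 the first move is to N12.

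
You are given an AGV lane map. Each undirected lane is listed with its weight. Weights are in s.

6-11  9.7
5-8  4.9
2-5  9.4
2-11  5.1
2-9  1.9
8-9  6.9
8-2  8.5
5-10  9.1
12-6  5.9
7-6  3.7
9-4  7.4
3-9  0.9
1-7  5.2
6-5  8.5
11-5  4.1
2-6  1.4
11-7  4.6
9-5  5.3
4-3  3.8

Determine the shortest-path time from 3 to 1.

Running Dijkstra from 3:
3: 0
9: 0.9  (via 3)
2: 2.8  (via 9)
4: 3.8  (via 3)
6: 4.2  (via 2)
5: 6.2  (via 9)
8: 7.8  (via 9)
7: 7.9  (via 6)
11: 7.9  (via 2)
12: 10.1  (via 6)
1: 13.1  (via 7)
Shortest route: 3 → 9 → 2 → 6 → 7 → 1 = 13.1 s.

13.1 s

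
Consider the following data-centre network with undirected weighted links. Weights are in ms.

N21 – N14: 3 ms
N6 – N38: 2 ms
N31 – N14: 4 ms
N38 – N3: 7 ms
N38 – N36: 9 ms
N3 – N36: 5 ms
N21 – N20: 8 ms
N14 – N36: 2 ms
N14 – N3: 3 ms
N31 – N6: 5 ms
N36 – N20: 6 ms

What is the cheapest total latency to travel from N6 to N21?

12 ms

Shortest distances from N6:
N6: 0
N38: 2  (via N6)
N31: 5  (via N6)
N3: 9  (via N38)
N14: 9  (via N31)
N36: 11  (via N38)
N21: 12  (via N14)
Shortest route: N6 → N31 → N14 → N21 = 12 ms.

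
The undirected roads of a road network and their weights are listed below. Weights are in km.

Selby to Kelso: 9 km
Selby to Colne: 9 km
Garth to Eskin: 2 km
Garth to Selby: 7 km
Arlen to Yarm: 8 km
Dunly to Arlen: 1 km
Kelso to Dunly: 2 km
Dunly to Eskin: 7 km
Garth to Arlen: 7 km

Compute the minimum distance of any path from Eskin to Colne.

Running Dijkstra from Eskin:
Eskin: 0
Garth: 2  (via Eskin)
Dunly: 7  (via Eskin)
Arlen: 8  (via Dunly)
Kelso: 9  (via Dunly)
Selby: 9  (via Garth)
Yarm: 16  (via Arlen)
Colne: 18  (via Selby)
Shortest route: Eskin–Garth–Selby–Colne = 18 km.

18 km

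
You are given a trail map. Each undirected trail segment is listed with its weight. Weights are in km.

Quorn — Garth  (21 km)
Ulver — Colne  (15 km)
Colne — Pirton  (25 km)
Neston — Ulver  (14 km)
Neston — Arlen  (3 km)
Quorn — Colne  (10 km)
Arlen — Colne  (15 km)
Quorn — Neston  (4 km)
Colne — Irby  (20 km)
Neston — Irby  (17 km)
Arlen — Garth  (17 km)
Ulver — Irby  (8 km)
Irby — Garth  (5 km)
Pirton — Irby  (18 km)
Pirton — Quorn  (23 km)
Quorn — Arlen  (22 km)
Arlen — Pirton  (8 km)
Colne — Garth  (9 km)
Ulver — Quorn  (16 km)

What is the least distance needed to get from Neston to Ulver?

14 km

Settle nodes by increasing distance from Neston:
Neston: 0
Arlen: 3  (via Neston)
Quorn: 4  (via Neston)
Pirton: 11  (via Arlen)
Colne: 14  (via Quorn)
Ulver: 14  (via Neston)
Shortest route: Neston → Ulver = 14 km.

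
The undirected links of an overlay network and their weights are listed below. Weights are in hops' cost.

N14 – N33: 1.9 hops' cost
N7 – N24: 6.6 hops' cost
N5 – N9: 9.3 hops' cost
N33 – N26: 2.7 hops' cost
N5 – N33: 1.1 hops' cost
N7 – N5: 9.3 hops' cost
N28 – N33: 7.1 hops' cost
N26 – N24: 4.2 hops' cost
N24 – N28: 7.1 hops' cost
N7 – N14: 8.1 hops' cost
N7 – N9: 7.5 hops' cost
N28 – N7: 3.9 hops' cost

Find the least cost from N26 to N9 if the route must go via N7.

Best N26 to N7: N26 → N24 → N7 costing 10.8
Best N7 to N9: N7 → N9 costing 7.5
Total via N7: 10.8 + 7.5 = 18.3 hops' cost.

18.3 hops' cost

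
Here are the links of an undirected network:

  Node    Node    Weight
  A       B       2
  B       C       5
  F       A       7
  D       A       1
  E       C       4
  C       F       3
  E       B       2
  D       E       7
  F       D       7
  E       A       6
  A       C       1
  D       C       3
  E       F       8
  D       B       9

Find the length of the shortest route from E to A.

4

Enumerating some paths:
E - C - D - A: 4+3+1 = 8
E - B - A: 2+2 = 4
E - C - A: 4+1 = 5
E - A: 6 = 6
The minimum is 4 via E - B - A.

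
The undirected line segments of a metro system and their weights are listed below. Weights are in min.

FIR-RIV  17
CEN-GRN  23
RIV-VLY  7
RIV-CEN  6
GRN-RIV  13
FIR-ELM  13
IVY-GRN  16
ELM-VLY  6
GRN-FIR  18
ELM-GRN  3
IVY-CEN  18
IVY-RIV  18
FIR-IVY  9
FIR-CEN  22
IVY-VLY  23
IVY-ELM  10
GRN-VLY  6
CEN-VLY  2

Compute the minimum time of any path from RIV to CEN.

6 min

Running Dijkstra from RIV:
RIV: 0
CEN: 6  (via RIV)
Shortest route: RIV → CEN = 6 min.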